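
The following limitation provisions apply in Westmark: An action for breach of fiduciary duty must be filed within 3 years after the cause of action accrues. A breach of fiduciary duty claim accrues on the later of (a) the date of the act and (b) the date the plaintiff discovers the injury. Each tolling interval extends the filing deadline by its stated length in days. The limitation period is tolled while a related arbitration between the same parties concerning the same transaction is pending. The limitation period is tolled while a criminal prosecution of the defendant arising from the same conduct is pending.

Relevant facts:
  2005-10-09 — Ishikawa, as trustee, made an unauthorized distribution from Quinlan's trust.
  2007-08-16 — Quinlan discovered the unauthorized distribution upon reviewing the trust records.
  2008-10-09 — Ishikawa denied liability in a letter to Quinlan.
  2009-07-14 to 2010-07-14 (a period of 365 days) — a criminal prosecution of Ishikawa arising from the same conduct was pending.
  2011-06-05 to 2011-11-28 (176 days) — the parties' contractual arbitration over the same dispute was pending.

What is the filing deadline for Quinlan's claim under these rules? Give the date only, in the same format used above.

2012-02-08

The claim accrued on 2007-08-16 — the later of the 2005-10-09 act and the 2007-08-16 discovery.
The untolled deadline — 3 years after 2007-08-16 — is 2010-08-16.
The period was tolled for 365 days by the pending criminal prosecution (2009-07-14 to 2010-07-14), pushing the deadline to 2011-08-16.
Because the pending related arbitration ran from 2011-06-05 to 2011-11-28, the deadline is extended by 176 days to 2012-02-08.
Nothing else in the chronology tolls or restarts the period.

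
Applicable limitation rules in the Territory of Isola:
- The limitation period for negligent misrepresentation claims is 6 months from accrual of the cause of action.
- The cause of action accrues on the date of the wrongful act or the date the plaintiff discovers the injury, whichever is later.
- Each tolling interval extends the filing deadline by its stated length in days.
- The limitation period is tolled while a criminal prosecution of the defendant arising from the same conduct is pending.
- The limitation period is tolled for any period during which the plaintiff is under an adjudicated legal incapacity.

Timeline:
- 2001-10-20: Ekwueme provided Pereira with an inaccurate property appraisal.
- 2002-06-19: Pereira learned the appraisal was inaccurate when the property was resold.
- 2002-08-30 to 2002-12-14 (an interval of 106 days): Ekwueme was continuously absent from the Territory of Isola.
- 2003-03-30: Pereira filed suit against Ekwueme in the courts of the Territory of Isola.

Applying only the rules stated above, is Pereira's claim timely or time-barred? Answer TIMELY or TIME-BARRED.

TIME-BARRED

The claim accrued on 2002-06-19 — the later of the 2001-10-20 act and the 2002-06-19 discovery.
6 months from 2002-06-19 is 2002-12-19.
The defendant's absence from the jurisdiction from 2002-08-30 to 2002-12-14 does not toll the period, because no stated rule makes the defendant's absence a tolling event.
Pereira filed on 2003-03-30, after the 2002-12-19 deadline, so the action is time-barred.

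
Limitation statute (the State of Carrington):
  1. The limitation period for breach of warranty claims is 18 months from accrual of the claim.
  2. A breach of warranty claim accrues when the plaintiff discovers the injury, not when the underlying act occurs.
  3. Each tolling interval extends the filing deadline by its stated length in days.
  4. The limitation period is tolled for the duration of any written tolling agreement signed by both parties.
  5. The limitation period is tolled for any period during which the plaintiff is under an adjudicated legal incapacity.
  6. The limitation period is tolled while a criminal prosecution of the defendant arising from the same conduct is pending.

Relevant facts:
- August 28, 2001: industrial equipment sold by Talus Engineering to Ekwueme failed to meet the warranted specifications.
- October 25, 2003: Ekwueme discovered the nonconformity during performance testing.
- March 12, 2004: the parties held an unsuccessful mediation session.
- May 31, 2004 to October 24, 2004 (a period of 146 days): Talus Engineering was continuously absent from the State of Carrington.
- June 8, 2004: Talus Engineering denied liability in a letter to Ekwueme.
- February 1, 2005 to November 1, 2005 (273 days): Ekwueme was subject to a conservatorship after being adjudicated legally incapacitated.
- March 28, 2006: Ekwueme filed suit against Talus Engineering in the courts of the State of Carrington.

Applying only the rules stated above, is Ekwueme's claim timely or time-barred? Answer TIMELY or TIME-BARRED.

Accrual is tied to discovery, so the period began on October 25, 2003 rather than on August 28, 2001 when the act occurred.
The untolled deadline — 18 months after October 25, 2003 — is April 25, 2005.
The plaintiff's legal incapacity from February 1, 2005 to November 1, 2005 tolled the period for 273 days, extending the deadline to January 23, 2006.
No stated provision tolls the period for the defendant's absence, so the interval from May 31, 2004 to October 24, 2004 has no effect on the deadline.
None of the other events listed affects the running of the period under the stated rules.
Ekwueme filed on March 28, 2006, after the January 23, 2006 deadline, so the action is time-barred.

TIME-BARRED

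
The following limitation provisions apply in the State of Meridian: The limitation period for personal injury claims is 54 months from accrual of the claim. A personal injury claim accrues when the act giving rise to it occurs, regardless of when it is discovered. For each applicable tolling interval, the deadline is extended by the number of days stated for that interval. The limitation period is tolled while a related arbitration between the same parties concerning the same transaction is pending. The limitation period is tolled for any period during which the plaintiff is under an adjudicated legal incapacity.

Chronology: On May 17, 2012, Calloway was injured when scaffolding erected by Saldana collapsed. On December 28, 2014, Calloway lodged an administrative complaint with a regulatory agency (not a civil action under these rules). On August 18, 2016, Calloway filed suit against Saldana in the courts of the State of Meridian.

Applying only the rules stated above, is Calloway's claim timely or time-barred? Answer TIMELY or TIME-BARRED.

TIMELY

The claim accrued on May 17, 2012, when the wrongful act occurred.
54 months from May 17, 2012 is November 17, 2016.
Nothing else in the chronology tolls or restarts the period.
Calloway filed on August 18, 2016, before the November 17, 2016 deadline, so the action is timely.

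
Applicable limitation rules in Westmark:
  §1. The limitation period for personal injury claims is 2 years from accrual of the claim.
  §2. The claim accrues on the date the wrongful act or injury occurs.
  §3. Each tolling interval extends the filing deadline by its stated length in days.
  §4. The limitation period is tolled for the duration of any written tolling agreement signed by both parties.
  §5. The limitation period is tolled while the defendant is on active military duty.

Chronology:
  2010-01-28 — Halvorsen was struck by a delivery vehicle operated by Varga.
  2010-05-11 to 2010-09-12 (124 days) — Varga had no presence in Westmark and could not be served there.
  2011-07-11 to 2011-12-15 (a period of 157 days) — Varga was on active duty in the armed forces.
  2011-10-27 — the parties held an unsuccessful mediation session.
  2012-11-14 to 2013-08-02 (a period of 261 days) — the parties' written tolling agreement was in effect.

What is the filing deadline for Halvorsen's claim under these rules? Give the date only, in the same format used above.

2012-07-03

The claim accrued on 2010-01-28, when the wrongful act occurred.
The untolled deadline — 2 years after 2010-01-28 — is 2012-01-28.
Because the defendant's active military service ran from 2011-07-11 to 2011-12-15, the deadline is extended by 157 days to 2012-07-03.
The written tolling agreement starting 2012-11-14 came too late — the period had run on 2012-07-03 — and so does not extend the deadline.
The defendant's absence from the jurisdiction from 2010-05-11 to 2010-09-12 does not toll the period, because no stated rule makes the defendant's absence a tolling event.
None of the other events listed affects the running of the period under the stated rules.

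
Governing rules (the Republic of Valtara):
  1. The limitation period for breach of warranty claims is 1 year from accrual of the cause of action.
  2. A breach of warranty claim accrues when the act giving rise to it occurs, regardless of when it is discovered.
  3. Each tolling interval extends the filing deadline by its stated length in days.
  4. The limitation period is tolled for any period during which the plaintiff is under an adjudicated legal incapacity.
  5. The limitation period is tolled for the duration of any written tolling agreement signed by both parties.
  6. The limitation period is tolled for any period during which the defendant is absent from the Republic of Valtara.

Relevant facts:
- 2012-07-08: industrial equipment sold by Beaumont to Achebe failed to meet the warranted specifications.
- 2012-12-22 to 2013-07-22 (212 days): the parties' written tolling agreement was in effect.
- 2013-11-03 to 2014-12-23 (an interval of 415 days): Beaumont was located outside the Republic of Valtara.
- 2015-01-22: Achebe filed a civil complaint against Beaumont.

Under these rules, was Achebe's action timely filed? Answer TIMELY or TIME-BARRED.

The cause of action accrued on 2012-07-08, the date of the act.
Adding the 1 year base period to 2012-07-08 gives a deadline of 2013-07-08, before any tolling.
The period was tolled for 212 days by the written tolling agreement (2012-12-22 to 2013-07-22), pushing the deadline to 2014-02-05.
Because the defendant's absence from the jurisdiction ran from 2013-11-03 to 2014-12-23, the deadline is extended by 415 days to 2015-03-27.
Achebe filed on 2015-01-22, before the 2015-03-27 deadline, so the action is timely.

TIMELY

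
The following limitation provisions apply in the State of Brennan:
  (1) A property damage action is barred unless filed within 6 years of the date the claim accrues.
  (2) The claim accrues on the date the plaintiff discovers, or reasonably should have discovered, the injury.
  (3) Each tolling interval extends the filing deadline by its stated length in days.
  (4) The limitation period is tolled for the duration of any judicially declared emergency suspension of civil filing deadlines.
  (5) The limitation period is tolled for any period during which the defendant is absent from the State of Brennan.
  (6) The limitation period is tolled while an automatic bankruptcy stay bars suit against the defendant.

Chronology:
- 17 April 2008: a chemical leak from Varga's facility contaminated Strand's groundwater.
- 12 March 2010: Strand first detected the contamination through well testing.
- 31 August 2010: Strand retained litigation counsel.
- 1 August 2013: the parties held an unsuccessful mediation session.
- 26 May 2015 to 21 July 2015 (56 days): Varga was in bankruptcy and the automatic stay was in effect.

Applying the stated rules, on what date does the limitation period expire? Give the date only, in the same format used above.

7 May 2016

Accrual is tied to discovery, so the period began on 12 March 2010 rather than on 17 April 2008 when the act occurred.
Adding the 6 years base period to 12 March 2010 gives a deadline of 12 March 2016, before any tolling.
The period was tolled for 56 days by the automatic bankruptcy stay (26 May 2015 to 21 July 2015), pushing the deadline to 7 May 2016.
Nothing else in the chronology tolls or restarts the period.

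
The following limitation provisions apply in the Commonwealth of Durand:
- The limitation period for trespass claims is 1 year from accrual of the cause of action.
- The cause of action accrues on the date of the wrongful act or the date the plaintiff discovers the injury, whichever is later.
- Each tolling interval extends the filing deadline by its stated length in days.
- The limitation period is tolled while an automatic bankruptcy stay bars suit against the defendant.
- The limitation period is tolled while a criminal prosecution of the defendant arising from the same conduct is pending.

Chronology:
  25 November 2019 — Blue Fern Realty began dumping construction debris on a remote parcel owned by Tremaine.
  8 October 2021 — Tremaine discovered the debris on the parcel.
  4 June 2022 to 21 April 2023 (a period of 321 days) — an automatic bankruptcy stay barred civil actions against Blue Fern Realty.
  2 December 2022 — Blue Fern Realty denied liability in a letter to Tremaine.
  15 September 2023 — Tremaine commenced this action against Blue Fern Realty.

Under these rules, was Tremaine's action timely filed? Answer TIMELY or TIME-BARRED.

The claim accrued on 8 October 2021 — the later of the 25 November 2019 act and the 8 October 2021 discovery.
The untolled deadline — 1 year after 8 October 2021 — is 8 October 2022.
The automatic bankruptcy stay from 4 June 2022 to 21 April 2023 tolled the period for 321 days, extending the deadline to 25 August 2023.
The other events in the timeline have no effect on the limitation period under the stated rules.
The 15 September 2023 filing falls after the 25 August 2023 deadline; the claim is time-barred.

TIME-BARRED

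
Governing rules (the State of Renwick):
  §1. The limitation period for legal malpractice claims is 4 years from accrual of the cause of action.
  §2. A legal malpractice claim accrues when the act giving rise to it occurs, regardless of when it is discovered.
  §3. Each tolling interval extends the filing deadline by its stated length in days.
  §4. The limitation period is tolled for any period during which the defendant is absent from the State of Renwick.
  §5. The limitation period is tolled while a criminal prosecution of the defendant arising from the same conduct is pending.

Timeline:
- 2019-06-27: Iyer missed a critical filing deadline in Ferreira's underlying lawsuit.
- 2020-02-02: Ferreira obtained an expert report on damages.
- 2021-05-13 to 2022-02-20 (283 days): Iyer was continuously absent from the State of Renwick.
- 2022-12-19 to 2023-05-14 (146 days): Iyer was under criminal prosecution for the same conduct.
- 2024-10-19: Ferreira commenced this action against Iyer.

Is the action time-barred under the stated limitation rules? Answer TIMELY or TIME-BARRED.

The limitation period began to run on 2019-06-27.
The untolled deadline — 4 years after 2019-06-27 — is 2023-06-27.
Because the defendant's absence from the jurisdiction ran from 2021-05-13 to 2022-02-20, the deadline is extended by 283 days to 2024-04-05.
The period was tolled for 146 days by the pending criminal prosecution (2022-12-19 to 2023-05-14), pushing the deadline to 2024-08-29.
Nothing else in the chronology tolls or restarts the period.
The 2024-10-19 filing falls after the 2024-08-29 deadline; the claim is time-barred.

TIME-BARRED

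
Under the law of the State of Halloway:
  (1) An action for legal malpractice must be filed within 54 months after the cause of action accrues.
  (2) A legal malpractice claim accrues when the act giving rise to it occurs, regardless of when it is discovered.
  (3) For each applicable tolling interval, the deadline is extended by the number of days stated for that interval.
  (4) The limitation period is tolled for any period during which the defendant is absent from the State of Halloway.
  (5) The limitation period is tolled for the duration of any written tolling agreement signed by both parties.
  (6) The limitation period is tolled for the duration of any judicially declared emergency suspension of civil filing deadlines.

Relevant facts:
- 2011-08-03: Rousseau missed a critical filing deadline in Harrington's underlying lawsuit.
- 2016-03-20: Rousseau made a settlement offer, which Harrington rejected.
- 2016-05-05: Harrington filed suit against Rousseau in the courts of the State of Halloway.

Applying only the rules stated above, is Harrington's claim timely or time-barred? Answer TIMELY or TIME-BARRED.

TIME-BARRED

The limitation period began to run on 2011-08-03.
54 months from 2011-08-03 is 2016-02-03.
The other events in the timeline have no effect on the limitation period under the stated rules.
Harrington filed on 2016-05-05, after the 2016-02-03 deadline, so the action is time-barred.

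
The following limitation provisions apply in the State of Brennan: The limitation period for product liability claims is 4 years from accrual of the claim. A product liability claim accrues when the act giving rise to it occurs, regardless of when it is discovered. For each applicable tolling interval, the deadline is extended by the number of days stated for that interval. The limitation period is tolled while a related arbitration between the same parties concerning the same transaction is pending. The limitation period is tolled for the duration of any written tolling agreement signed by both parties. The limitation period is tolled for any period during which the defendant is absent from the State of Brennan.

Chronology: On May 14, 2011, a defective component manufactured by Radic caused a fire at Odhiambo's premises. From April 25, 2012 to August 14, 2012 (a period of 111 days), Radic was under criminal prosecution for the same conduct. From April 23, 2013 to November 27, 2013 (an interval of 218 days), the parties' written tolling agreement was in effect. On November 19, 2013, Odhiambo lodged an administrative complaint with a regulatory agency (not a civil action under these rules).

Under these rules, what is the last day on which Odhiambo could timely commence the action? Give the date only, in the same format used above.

The claim accrued on May 14, 2011, the date of the act.
The untolled deadline — 4 years after May 14, 2011 — is May 14, 2015.
Because the written tolling agreement ran from April 23, 2013 to November 27, 2013, the deadline is extended by 218 days to December 18, 2015.
Although a criminal prosecution ran from April 25, 2012 to August 14, 2012, the stated rules do not make that a tolling event, so it is disregarded.
None of the other events listed affects the running of the period under the stated rules.

December 18, 2015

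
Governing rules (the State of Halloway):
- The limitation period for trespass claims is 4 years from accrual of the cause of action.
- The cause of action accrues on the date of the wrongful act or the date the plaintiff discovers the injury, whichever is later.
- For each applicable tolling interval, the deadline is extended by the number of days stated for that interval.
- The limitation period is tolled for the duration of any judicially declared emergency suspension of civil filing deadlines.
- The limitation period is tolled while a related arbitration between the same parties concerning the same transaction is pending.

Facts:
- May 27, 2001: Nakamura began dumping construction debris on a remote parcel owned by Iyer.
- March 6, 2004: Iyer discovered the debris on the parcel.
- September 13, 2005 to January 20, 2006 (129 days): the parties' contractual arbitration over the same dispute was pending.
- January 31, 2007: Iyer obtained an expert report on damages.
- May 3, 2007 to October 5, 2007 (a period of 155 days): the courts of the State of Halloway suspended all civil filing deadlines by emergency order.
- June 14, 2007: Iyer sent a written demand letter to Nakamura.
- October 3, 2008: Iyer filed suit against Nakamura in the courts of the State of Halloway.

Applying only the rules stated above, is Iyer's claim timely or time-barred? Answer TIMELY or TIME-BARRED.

TIMELY

Taking the later of the act (May 27, 2001) and discovery (March 6, 2004), the claim accrued on March 6, 2004.
The untolled deadline — 4 years after March 6, 2004 — is March 6, 2008.
The period was tolled for 129 days by the pending related arbitration (September 13, 2005 to January 20, 2006), pushing the deadline to July 13, 2008.
The emergency suspension of filing deadlines from May 3, 2007 to October 5, 2007 tolled the period for 155 days, extending the deadline to December 15, 2008.
Nothing else in the chronology tolls or restarts the period.
Filing on October 3, 2008 beat the December 15, 2008 deadline — the action is timely.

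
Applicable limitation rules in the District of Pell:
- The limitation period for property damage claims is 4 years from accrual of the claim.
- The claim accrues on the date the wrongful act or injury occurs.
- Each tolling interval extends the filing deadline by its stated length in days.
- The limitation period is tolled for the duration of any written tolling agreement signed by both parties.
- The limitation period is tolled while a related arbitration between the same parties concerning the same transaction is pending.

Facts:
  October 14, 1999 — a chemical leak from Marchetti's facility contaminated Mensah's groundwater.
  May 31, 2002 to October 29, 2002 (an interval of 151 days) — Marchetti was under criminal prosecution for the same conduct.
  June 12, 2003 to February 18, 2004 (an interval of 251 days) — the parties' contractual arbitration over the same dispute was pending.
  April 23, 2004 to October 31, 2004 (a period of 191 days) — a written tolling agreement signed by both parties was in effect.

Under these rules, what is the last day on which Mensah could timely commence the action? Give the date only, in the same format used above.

December 29, 2004

The claim accrued on October 14, 1999, when the wrongful act occurred.
4 years from October 14, 1999 is October 14, 2003.
The pending related arbitration from June 12, 2003 to February 18, 2004 tolled the period for 251 days, extending the deadline to June 21, 2004.
The written tolling agreement from April 23, 2004 to October 31, 2004 tolled the period for 191 days, extending the deadline to December 29, 2004.
The pending criminal prosecution from May 31, 2002 to October 29, 2002 does not toll the period, because no stated rule makes a criminal prosecution a tolling event.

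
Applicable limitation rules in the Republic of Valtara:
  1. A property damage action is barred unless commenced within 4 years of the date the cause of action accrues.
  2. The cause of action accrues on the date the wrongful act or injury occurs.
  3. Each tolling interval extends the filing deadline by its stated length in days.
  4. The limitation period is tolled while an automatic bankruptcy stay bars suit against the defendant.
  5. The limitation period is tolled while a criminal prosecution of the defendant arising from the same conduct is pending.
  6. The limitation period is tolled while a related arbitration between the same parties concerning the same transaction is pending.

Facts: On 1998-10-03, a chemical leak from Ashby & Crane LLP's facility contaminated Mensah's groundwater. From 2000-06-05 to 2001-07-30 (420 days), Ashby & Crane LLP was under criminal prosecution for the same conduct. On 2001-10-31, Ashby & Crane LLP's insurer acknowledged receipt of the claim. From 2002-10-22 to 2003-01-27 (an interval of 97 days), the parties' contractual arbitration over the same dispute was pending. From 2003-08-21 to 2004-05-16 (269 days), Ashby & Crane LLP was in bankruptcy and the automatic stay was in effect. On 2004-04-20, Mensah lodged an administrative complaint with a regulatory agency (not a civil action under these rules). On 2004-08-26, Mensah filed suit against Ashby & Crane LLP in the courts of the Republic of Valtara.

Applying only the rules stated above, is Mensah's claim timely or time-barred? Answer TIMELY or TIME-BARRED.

TIMELY

The cause of action accrued on 1998-10-03, the date of the act.
4 years from 1998-10-03 is 2002-10-03.
Because the pending criminal prosecution ran from 2000-06-05 to 2001-07-30, the deadline is extended by 420 days to 2003-11-27.
Because the pending related arbitration ran from 2002-10-22 to 2003-01-27, the deadline is extended by 97 days to 2004-03-03.
The period was tolled for 269 days by the automatic bankruptcy stay (2003-08-21 to 2004-05-16), pushing the deadline to 2004-11-27.
The other events in the timeline have no effect on the limitation period under the stated rules.
The 2004-08-26 filing precedes the 2004-11-27 deadline; the claim is timely.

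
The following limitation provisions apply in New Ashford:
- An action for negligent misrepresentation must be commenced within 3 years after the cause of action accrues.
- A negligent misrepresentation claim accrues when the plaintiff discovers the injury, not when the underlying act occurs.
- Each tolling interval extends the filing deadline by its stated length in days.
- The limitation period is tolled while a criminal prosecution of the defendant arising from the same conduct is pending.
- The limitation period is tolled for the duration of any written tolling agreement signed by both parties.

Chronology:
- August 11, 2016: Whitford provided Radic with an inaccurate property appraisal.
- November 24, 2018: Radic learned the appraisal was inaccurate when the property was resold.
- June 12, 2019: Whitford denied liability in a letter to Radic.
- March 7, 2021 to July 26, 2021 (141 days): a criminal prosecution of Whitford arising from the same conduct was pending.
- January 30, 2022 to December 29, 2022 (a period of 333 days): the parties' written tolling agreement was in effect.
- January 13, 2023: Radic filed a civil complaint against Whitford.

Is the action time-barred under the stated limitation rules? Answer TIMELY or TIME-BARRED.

Accrual is tied to discovery, so the period began on November 24, 2018 rather than on August 11, 2016 when the act occurred.
Adding the 3 years base period to November 24, 2018 gives a deadline of November 24, 2021, before any tolling.
The pending criminal prosecution from March 7, 2021 to July 26, 2021 tolled the period for 141 days, extending the deadline to April 14, 2022.
Because the written tolling agreement ran from January 30, 2022 to December 29, 2022, the deadline is extended by 333 days to March 13, 2023.
Nothing else in the chronology tolls or restarts the period.
Filing on January 13, 2023 beat the March 13, 2023 deadline — the action is timely.

TIMELY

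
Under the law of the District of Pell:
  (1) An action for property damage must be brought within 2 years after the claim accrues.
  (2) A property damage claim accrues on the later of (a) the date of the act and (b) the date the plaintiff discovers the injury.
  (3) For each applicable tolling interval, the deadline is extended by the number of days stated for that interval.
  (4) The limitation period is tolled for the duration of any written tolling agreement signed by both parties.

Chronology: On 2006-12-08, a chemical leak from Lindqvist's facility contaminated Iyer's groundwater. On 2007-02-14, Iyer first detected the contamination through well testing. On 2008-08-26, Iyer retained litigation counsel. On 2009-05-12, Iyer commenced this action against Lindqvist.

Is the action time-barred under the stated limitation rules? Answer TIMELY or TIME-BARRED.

TIME-BARRED

Because discovery on 2007-02-14 post-dates the 2006-12-08 act, accrual under the later-of rule falls on 2007-02-14.
The untolled deadline — 2 years after 2007-02-14 — is 2009-02-14.
Nothing else in the chronology tolls or restarts the period.
Filing on 2009-05-12 missed the 2009-02-14 deadline — the action is time-barred.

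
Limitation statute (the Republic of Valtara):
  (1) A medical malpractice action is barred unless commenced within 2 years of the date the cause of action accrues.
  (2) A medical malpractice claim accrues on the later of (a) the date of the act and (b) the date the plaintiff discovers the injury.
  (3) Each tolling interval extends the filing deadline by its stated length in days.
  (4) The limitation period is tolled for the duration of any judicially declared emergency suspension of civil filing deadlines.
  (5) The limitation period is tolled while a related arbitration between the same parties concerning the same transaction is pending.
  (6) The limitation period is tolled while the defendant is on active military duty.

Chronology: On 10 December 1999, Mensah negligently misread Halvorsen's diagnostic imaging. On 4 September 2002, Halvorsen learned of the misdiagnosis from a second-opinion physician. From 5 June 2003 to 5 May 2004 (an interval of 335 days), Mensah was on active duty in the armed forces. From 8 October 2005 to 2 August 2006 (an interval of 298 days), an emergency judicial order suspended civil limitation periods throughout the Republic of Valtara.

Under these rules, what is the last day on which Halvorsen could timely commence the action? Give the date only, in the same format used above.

5 August 2005

Taking the later of the act (10 December 1999) and discovery (4 September 2002), the claim accrued on 4 September 2002.
Adding the 2 years base period to 4 September 2002 gives a deadline of 4 September 2004, before any tolling.
The period was tolled for 335 days by the defendant's active military service (5 June 2003 to 5 May 2004), pushing the deadline to 5 August 2005.
The emergency suspension of filing deadlines starting 8 October 2005 came too late — the period had run on 5 August 2005 — and so does not extend the deadline.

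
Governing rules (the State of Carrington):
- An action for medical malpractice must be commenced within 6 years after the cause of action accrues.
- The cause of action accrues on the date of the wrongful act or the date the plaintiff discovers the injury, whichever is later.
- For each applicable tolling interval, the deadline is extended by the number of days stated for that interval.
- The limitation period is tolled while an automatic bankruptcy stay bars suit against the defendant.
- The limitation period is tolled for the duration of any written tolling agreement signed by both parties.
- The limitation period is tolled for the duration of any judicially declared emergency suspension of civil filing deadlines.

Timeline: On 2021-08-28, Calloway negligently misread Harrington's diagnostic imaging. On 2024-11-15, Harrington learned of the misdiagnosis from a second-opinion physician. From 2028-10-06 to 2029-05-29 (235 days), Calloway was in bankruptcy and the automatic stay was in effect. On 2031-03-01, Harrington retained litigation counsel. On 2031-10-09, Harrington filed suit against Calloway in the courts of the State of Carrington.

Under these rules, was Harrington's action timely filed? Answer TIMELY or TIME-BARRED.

TIME-BARRED

Taking the later of the act (2021-08-28) and discovery (2024-11-15), the claim accrued on 2024-11-15.
The untolled deadline — 6 years after 2024-11-15 — is 2030-11-15.
Because the automatic bankruptcy stay ran from 2028-10-06 to 2029-05-29, the deadline is extended by 235 days to 2031-07-08.
The other events in the timeline have no effect on the limitation period under the stated rules.
Harrington filed on 2031-10-09, after the 2031-07-08 deadline, so the action is time-barred.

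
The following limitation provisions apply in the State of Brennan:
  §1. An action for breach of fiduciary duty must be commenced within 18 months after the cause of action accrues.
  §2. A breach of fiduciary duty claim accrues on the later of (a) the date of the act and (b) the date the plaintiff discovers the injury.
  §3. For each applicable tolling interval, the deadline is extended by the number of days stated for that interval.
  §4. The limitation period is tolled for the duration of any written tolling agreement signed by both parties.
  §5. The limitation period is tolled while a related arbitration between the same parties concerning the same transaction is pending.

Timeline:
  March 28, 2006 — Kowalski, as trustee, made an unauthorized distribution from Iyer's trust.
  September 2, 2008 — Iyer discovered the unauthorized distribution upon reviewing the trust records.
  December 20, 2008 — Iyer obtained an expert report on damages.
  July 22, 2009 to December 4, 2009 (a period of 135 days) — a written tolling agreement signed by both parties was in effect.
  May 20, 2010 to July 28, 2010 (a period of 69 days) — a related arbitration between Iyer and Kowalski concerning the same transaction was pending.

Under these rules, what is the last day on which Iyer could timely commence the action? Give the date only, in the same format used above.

Because discovery on September 2, 2008 post-dates the March 28, 2006 act, accrual under the later-of rule falls on September 2, 2008.
Adding the 18 months base period to September 2, 2008 gives a deadline of March 2, 2010, before any tolling.
The period was tolled for 135 days by the written tolling agreement (July 22, 2009 to December 4, 2009), pushing the deadline to July 15, 2010.
The pending related arbitration from May 20, 2010 to July 28, 2010 tolled the period for 69 days, extending the deadline to September 22, 2010.
The other events in the timeline have no effect on the limitation period under the stated rules.

September 22, 2010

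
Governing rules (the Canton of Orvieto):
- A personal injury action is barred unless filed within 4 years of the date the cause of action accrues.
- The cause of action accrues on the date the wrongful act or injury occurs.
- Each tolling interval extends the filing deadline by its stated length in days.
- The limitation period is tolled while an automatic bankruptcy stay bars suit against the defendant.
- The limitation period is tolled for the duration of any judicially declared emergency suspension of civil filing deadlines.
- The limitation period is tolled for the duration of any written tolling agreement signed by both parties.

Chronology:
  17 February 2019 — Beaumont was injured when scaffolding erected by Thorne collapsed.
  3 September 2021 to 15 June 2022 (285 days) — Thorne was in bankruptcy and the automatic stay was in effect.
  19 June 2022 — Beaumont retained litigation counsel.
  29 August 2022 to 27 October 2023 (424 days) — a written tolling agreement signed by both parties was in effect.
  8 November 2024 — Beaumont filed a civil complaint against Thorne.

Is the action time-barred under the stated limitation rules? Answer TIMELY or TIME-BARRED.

TIMELY

The claim accrued on 17 February 2019, when the wrongful act occurred.
The untolled deadline — 4 years after 17 February 2019 — is 17 February 2023.
Because the automatic bankruptcy stay ran from 3 September 2021 to 15 June 2022, the deadline is extended by 285 days to 29 November 2023.
The written tolling agreement from 29 August 2022 to 27 October 2023 tolled the period for 424 days, extending the deadline to 26 January 2025.
The other events in the timeline have no effect on the limitation period under the stated rules.
Filing on 8 November 2024 beat the 26 January 2025 deadline — the action is timely.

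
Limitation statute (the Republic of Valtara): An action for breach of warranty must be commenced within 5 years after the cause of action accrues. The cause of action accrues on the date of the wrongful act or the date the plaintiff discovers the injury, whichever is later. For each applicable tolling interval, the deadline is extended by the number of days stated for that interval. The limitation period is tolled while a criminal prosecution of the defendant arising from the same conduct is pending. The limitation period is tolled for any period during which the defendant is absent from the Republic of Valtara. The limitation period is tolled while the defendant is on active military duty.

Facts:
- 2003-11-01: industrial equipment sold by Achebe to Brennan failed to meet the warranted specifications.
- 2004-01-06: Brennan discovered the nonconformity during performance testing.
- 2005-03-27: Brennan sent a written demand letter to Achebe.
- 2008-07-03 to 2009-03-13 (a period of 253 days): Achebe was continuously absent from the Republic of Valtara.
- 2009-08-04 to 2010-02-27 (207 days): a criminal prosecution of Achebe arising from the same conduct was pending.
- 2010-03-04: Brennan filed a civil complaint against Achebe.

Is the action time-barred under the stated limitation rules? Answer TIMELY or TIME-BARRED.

The claim accrued on 2004-01-06 — the later of the 2003-11-01 act and the 2004-01-06 discovery.
Adding the 5 years base period to 2004-01-06 gives a deadline of 2009-01-06, before any tolling.
Because the defendant's absence from the jurisdiction ran from 2008-07-03 to 2009-03-13, the deadline is extended by 253 days to 2009-09-16.
The pending criminal prosecution from 2009-08-04 to 2010-02-27 tolled the period for 207 days, extending the deadline to 2010-04-11.
None of the other events listed affects the running of the period under the stated rules.
The 2010-03-04 filing precedes the 2010-04-11 deadline; the claim is timely.

TIMELY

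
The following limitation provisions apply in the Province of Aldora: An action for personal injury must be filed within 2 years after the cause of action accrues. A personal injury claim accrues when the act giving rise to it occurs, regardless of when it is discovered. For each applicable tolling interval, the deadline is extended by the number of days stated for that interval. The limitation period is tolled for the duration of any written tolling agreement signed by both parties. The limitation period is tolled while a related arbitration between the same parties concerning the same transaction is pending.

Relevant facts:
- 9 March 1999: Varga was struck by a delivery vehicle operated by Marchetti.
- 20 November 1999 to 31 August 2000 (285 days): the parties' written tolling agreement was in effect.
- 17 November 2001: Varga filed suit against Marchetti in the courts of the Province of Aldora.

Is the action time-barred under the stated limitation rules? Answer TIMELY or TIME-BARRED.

The limitation period began to run on 9 March 1999.
Adding the 2 years base period to 9 March 1999 gives a deadline of 9 March 2001, before any tolling.
The written tolling agreement from 20 November 1999 to 31 August 2000 tolled the period for 285 days, extending the deadline to 19 December 2001.
The 17 November 2001 filing precedes the 19 December 2001 deadline; the claim is timely.

TIMELY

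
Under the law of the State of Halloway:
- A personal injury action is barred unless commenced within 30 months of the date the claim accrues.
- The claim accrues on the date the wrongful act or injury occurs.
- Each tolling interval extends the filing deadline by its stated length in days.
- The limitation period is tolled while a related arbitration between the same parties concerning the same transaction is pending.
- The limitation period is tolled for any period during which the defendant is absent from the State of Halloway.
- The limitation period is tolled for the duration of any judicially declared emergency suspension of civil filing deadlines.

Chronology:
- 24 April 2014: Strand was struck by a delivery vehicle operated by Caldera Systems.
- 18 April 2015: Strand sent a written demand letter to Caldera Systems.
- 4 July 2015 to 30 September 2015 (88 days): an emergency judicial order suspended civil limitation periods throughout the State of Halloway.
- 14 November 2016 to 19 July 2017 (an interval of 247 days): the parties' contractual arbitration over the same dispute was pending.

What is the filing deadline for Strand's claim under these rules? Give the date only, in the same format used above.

24 September 2017

The claim accrued on 24 April 2014, the date of the act.
The untolled deadline — 30 months after 24 April 2014 — is 24 October 2016.
The period was tolled for 88 days by the emergency suspension of filing deadlines (4 July 2015 to 30 September 2015), pushing the deadline to 20 January 2017.
The period was tolled for 247 days by the pending related arbitration (14 November 2016 to 19 July 2017), pushing the deadline to 24 September 2017.
Nothing else in the chronology tolls or restarts the period.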